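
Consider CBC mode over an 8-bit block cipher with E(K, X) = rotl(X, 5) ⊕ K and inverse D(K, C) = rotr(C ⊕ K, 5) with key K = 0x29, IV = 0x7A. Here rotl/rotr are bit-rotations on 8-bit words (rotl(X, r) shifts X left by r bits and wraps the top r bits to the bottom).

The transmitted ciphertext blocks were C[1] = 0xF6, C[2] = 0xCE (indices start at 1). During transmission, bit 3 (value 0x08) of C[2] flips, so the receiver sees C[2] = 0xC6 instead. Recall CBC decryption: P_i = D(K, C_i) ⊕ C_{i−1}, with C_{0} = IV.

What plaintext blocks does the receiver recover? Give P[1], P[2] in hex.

P[1] = 0x84, P[2] = 0x89

Only C[2] changed, to 0xC6. In CBC, a change in C_i garbles P_i and flips the same bit in P_{i+1}. Decrypting the received ciphertext:
P[1]: D(K, 0xF6) = 0xFE; 0xFE ⊕ 0x7A = 0x84.
P[2]: D(K, 0xC6) = 0x7F; 0x7F ⊕ 0xF6 = 0x89.
Blocks that differ from the original plaintext: P[2].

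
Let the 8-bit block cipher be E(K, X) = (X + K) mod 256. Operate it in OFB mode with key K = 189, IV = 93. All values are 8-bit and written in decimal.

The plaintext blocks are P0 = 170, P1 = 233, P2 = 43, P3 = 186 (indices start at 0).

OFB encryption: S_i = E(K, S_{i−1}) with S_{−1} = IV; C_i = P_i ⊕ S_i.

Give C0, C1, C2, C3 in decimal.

C0 = 176, C1 = 62, C2 = 191, C3 = 235

C0: S = E(K, 93) = 26; 170 ⊕ 26 = 176.
C1: S = E(K, 26) = 215; 233 ⊕ 215 = 62.
C2: S = E(K, 215) = 148; 43 ⊕ 148 = 191.
C3: S = E(K, 148) = 81; 186 ⊕ 81 = 235.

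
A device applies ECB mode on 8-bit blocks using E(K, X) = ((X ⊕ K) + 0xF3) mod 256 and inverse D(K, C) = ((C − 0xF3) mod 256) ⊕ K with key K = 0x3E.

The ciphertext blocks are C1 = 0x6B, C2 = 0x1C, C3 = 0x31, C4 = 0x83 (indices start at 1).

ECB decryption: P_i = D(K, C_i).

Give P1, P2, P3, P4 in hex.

P1: D(K, 0x6B) = 0x46.
P2: D(K, 0x1C) = 0x17.
P3: D(K, 0x31) = 0x00.
P4: D(K, 0x83) = 0xAE.

P1 = 0x46, P2 = 0x17, P3 = 0x00, P4 = 0xAE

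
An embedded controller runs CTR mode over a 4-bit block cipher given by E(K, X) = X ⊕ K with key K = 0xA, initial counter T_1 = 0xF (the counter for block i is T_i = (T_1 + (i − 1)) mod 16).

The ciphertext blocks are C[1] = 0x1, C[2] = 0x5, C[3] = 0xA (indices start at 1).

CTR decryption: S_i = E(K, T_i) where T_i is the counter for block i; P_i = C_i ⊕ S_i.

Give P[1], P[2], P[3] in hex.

P[1] = 0x4, P[2] = 0xF, P[3] = 0x1

P[1]: T = 0xF, S = E(K, T) = 0x5; 0x1 ⊕ 0x5 = 0x4.
P[2]: T = 0x0, S = E(K, T) = 0xA; 0x5 ⊕ 0xA = 0xF.
P[3]: T = 0x1, S = E(K, T) = 0xB; 0xA ⊕ 0xB = 0x1.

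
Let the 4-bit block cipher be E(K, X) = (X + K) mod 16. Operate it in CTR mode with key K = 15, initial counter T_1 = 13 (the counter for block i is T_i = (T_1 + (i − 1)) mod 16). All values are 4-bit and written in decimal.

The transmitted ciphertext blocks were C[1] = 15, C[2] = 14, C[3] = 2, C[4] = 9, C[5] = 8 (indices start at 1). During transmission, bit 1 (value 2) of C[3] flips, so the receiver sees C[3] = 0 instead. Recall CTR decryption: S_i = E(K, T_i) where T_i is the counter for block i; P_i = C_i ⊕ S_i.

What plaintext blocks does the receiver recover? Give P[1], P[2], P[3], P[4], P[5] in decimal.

Only C[3] changed, to 0. In CTR, a change in C_i flips the same bit in P_i only; the keystream is unaffected. Decrypting the received ciphertext:
P[1]: T = 13, S = E(K, T) = 12; 15 ⊕ 12 = 3.
P[2]: T = 14, S = E(K, T) = 13; 14 ⊕ 13 = 3.
P[3]: T = 15, S = E(K, T) = 14; 0 ⊕ 14 = 14.
P[4]: T = 0, S = E(K, T) = 15; 9 ⊕ 15 = 6.
P[5]: T = 1, S = E(K, T) = 0; 8 ⊕ 0 = 8.
Blocks that differ from the original plaintext: P[3].

P[1] = 3, P[2] = 3, P[3] = 14, P[4] = 6, P[5] = 8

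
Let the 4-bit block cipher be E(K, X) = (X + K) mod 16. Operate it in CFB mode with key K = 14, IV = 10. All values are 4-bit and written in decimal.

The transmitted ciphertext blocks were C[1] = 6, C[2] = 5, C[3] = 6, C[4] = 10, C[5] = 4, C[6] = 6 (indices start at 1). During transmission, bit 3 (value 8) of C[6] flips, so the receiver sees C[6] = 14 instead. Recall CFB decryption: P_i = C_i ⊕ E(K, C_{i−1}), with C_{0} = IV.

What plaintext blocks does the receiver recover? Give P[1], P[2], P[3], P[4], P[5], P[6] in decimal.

Only C[6] changed, to 14. In CFB, a change in C_i flips the same bit in P_i and garbles P_{i+1}. Decrypting the received ciphertext:
P[1]: E(K, 10) = 8; 6 ⊕ 8 = 14.
P[2]: E(K, 6) = 4; 5 ⊕ 4 = 1.
P[3]: E(K, 5) = 3; 6 ⊕ 3 = 5.
P[4]: E(K, 6) = 4; 10 ⊕ 4 = 14.
P[5]: E(K, 10) = 8; 4 ⊕ 8 = 12.
P[6]: E(K, 4) = 2; 14 ⊕ 2 = 12.
Blocks that differ from the original plaintext: P[6].

P[1] = 14, P[2] = 1, P[3] = 5, P[4] = 14, P[5] = 12, P[6] = 12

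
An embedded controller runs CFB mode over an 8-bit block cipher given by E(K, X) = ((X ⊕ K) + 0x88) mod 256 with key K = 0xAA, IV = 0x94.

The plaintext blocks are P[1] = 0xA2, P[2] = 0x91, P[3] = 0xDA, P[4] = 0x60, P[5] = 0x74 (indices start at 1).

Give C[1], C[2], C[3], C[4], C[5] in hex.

CFB encryption: C_i = P_i ⊕ E(K, C_{i−1}), with C_{0} = IV.
C[1]: E(K, 0x94) = 0xC6; 0xA2 ⊕ 0xC6 = 0x64.
C[2]: E(K, 0x64) = 0x56; 0x91 ⊕ 0x56 = 0xC7.
C[3]: E(K, 0xC7) = 0xF5; 0xDA ⊕ 0xF5 = 0x2F.
C[4]: E(K, 0x2F) = 0x0D; 0x60 ⊕ 0x0D = 0x6D.
C[5]: E(K, 0x6D) = 0x4F; 0x74 ⊕ 0x4F = 0x3B.

C[1] = 0x64, C[2] = 0xC7, C[3] = 0x2F, C[4] = 0x6D, C[5] = 0x3B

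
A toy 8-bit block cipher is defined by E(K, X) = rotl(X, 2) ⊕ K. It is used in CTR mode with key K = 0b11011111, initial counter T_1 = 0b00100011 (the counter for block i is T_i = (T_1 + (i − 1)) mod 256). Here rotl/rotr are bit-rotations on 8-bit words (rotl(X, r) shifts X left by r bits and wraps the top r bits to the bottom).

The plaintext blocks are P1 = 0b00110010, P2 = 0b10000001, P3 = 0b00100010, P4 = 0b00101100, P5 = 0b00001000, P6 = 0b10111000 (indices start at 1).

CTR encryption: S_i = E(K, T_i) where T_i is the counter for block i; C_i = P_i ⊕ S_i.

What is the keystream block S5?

C1: T = 0b00100011, S = E(K, T) = 0b01010011; 0b00110010 ⊕ 0b01010011 = 0b01100001.
C2: T = 0b00100100, S = E(K, T) = 0b01001111; 0b10000001 ⊕ 0b01001111 = 0b11001110.
C3: T = 0b00100101, S = E(K, T) = 0b01001011; 0b00100010 ⊕ 0b01001011 = 0b01101001.
C4: T = 0b00100110, S = E(K, T) = 0b01000111; 0b00101100 ⊕ 0b01000111 = 0b01101011.
C5: T = 0b00100111, S = E(K, T) = 0b01000011; 0b00001000 ⊕ 0b01000011 = 0b01001011.
So S5 = 0b01000011.

0b01000011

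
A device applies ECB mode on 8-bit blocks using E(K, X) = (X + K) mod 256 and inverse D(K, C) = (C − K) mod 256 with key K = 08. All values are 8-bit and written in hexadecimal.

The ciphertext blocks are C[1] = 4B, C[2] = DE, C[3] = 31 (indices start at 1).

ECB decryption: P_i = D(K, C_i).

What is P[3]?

P[3] = 29

P[3]: D(K, 31) = 29.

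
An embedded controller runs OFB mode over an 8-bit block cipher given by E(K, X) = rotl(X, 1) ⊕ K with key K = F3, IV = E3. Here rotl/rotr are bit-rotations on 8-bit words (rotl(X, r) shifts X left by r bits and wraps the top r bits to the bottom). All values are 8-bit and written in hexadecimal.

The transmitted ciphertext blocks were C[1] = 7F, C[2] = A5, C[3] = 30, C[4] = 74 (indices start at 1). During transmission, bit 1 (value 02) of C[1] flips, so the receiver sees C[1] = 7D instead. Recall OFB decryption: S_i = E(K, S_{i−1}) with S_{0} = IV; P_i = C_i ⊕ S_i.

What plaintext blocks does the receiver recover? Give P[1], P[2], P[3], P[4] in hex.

Only C[1] changed, to 7D. In OFB, a change in C_i flips the same bit in P_i only; the keystream is unaffected. Decrypting the received ciphertext:
P[1]: S = E(K, E3) = 34; 7D ⊕ 34 = 49.
P[2]: S = E(K, 34) = 9B; A5 ⊕ 9B = 3E.
P[3]: S = E(K, 9B) = C4; 30 ⊕ C4 = F4.
P[4]: S = E(K, C4) = 7A; 74 ⊕ 7A = 0E.
Blocks that differ from the original plaintext: P[1].

P[1] = 49, P[2] = 3E, P[3] = F4, P[4] = 0E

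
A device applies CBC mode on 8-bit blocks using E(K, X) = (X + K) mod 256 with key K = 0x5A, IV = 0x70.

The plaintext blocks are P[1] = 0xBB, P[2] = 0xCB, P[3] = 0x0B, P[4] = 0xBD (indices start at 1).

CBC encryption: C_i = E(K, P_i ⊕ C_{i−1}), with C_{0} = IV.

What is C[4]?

C[1]: P[1] ⊕ 0x70 = 0xCB; E(K, 0xCB) = 0x25.
C[2]: P[2] ⊕ 0x25 = 0xEE; E(K, 0xEE) = 0x48.
C[3]: P[3] ⊕ 0x48 = 0x43; E(K, 0x43) = 0x9D.
C[4]: P[4] ⊕ 0x9D = 0x20; E(K, 0x20) = 0x7A.

C[4] = 0x7A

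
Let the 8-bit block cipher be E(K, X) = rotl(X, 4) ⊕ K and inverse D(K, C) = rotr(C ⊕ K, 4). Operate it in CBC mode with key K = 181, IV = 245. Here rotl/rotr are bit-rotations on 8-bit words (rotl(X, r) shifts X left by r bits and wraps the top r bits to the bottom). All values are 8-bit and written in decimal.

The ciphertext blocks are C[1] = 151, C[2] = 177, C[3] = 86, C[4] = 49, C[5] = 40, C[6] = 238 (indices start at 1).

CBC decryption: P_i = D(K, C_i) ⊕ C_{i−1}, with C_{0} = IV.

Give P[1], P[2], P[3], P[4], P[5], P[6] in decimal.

P[1] = 215, P[2] = 215, P[3] = 143, P[4] = 30, P[5] = 232, P[6] = 157

P[1]: D(K, 151) = 34; 34 ⊕ 245 = 215.
P[2]: D(K, 177) = 64; 64 ⊕ 151 = 215.
P[3]: D(K, 86) = 62; 62 ⊕ 177 = 143.
P[4]: D(K, 49) = 72; 72 ⊕ 86 = 30.
P[5]: D(K, 40) = 217; 217 ⊕ 49 = 232.
P[6]: D(K, 238) = 181; 181 ⊕ 40 = 157.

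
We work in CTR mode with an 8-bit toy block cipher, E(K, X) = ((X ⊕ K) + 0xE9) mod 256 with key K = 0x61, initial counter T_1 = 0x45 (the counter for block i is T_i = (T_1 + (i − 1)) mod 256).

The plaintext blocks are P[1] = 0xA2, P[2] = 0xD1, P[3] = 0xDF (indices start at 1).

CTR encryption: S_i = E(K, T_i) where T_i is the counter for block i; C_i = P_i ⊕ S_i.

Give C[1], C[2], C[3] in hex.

C[1] = 0xAF, C[2] = 0xC1, C[3] = 0xD0

C[1]: T = 0x45, S = E(K, T) = 0x0D; 0xA2 ⊕ 0x0D = 0xAF.
C[2]: T = 0x46, S = E(K, T) = 0x10; 0xD1 ⊕ 0x10 = 0xC1.
C[3]: T = 0x47, S = E(K, T) = 0x0F; 0xDF ⊕ 0x0F = 0xD0.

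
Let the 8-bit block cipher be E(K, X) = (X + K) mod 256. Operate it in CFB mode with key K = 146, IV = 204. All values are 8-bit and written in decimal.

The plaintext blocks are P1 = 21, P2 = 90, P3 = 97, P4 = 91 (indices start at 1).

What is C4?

C4 = 81

CFB encryption: C_i = P_i ⊕ E(K, C_{i−1}), with C_{0} = IV.
C1: E(K, 204) = 94; 21 ⊕ 94 = 75.
C2: E(K, 75) = 221; 90 ⊕ 221 = 135.
C3: E(K, 135) = 25; 97 ⊕ 25 = 120.
C4: E(K, 120) = 10; 91 ⊕ 10 = 81.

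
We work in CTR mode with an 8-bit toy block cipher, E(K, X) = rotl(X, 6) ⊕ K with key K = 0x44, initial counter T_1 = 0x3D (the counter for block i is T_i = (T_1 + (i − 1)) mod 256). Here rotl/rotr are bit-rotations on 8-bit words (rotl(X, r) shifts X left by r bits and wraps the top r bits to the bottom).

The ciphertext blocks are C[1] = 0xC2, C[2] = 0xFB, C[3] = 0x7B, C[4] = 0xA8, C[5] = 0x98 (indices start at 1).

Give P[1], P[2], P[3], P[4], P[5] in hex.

P[1] = 0xC9, P[2] = 0x30, P[3] = 0xF0, P[4] = 0xFC, P[5] = 0x8C

CTR decryption: S_i = E(K, T_i) where T_i is the counter for block i; P_i = C_i ⊕ S_i.
P[1]: T = 0x3D, S = E(K, T) = 0x0B; 0xC2 ⊕ 0x0B = 0xC9.
P[2]: T = 0x3E, S = E(K, T) = 0xCB; 0xFB ⊕ 0xCB = 0x30.
P[3]: T = 0x3F, S = E(K, T) = 0x8B; 0x7B ⊕ 0x8B = 0xF0.
P[4]: T = 0x40, S = E(K, T) = 0x54; 0xA8 ⊕ 0x54 = 0xFC.
P[5]: T = 0x41, S = E(K, T) = 0x14; 0x98 ⊕ 0x14 = 0x8C.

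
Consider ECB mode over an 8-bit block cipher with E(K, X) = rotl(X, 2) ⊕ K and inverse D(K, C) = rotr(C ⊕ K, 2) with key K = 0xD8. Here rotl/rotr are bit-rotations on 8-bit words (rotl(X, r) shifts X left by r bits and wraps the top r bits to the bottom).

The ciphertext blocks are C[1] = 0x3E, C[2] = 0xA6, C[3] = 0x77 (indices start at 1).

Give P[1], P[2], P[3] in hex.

ECB decryption: P_i = D(K, C_i).
P[1]: D(K, 0x3E) = 0xB9.
P[2]: D(K, 0xA6) = 0x9F.
P[3]: D(K, 0x77) = 0xEB.

P[1] = 0xB9, P[2] = 0x9F, P[3] = 0xEB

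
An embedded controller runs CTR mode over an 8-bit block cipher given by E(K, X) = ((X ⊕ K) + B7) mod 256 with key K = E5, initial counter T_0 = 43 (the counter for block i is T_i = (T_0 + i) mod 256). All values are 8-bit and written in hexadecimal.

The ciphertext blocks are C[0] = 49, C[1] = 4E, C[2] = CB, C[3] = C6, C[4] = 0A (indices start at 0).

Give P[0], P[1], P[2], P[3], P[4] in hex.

CTR decryption: S_i = E(K, T_i) where T_i is the counter for block i; P_i = C_i ⊕ S_i.
P[0]: T = 43, S = E(K, T) = 5D; 49 ⊕ 5D = 14.
P[1]: T = 44, S = E(K, T) = 58; 4E ⊕ 58 = 16.
P[2]: T = 45, S = E(K, T) = 57; CB ⊕ 57 = 9C.
P[3]: T = 46, S = E(K, T) = 5A; C6 ⊕ 5A = 9C.
P[4]: T = 47, S = E(K, T) = 59; 0A ⊕ 59 = 53.

P[0] = 14, P[1] = 16, P[2] = 9C, P[3] = 9C, P[4] = 53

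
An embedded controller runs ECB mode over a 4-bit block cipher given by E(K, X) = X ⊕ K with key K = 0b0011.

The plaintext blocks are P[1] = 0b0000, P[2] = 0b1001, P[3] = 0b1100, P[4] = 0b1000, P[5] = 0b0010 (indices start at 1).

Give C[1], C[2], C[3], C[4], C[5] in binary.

C[1] = 0b0011, C[2] = 0b1010, C[3] = 0b1111, C[4] = 0b1011, C[5] = 0b0001

ECB encryption: C_i = E(K, P_i).
C[1]: E(K, 0b0000) = 0b0011.
C[2]: E(K, 0b1001) = 0b1010.
C[3]: E(K, 0b1100) = 0b1111.
C[4]: E(K, 0b1000) = 0b1011.
C[5]: E(K, 0b0010) = 0b0001.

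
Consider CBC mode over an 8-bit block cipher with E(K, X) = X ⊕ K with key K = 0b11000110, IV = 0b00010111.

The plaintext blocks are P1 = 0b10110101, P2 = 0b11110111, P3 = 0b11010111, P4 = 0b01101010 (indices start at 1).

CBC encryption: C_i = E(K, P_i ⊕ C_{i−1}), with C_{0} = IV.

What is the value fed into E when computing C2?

0b10010011

C1: P1 ⊕ 0b00010111 = 0b10100010; E(K, 0b10100010) = 0b01100100.
C2: P2 ⊕ 0b01100100 = 0b10010011; E(K, 0b10010011) = 0b01010101.
So the input to E for block 2 is 0b10010011.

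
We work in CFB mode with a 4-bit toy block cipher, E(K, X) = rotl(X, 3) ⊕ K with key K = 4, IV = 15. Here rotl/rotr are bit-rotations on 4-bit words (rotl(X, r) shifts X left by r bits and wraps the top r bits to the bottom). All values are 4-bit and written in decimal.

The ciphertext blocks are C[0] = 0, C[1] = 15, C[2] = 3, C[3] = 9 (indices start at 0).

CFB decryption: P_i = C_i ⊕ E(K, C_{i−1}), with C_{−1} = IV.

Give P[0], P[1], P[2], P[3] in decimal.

P[0]: E(K, 15) = 11; 0 ⊕ 11 = 11.
P[1]: E(K, 0) = 4; 15 ⊕ 4 = 11.
P[2]: E(K, 15) = 11; 3 ⊕ 11 = 8.
P[3]: E(K, 3) = 13; 9 ⊕ 13 = 4.

P[0] = 11, P[1] = 11, P[2] = 8, P[3] = 4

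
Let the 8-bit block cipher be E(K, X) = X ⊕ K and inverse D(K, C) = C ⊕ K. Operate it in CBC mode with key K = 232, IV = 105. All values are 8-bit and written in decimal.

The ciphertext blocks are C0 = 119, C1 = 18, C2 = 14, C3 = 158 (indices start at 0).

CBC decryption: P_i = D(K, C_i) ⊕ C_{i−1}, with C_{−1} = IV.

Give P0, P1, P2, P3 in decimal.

P0: D(K, 119) = 159; 159 ⊕ 105 = 246.
P1: D(K, 18) = 250; 250 ⊕ 119 = 141.
P2: D(K, 14) = 230; 230 ⊕ 18 = 244.
P3: D(K, 158) = 118; 118 ⊕ 14 = 120.

P0 = 246, P1 = 141, P2 = 244, P3 = 120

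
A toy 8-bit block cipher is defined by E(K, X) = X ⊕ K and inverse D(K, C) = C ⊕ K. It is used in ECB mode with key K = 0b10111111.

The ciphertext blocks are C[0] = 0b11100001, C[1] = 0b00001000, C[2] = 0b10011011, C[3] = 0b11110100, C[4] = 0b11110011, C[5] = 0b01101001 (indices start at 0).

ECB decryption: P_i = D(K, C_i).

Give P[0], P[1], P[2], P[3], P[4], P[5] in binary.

P[0]: D(K, 0b11100001) = 0b01011110.
P[1]: D(K, 0b00001000) = 0b10110111.
P[2]: D(K, 0b10011011) = 0b00100100.
P[3]: D(K, 0b11110100) = 0b01001011.
P[4]: D(K, 0b11110011) = 0b01001100.
P[5]: D(K, 0b01101001) = 0b11010110.

P[0] = 0b01011110, P[1] = 0b10110111, P[2] = 0b00100100, P[3] = 0b01001011, P[4] = 0b01001100, P[5] = 0b11010110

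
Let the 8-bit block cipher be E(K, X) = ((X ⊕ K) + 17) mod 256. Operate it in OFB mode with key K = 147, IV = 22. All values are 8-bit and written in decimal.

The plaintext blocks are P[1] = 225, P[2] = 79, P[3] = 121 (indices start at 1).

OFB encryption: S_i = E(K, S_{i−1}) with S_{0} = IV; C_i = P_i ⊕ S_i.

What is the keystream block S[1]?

C[1]: S = E(K, 22) = 150; 225 ⊕ 150 = 119.
So S[1] = 150.

150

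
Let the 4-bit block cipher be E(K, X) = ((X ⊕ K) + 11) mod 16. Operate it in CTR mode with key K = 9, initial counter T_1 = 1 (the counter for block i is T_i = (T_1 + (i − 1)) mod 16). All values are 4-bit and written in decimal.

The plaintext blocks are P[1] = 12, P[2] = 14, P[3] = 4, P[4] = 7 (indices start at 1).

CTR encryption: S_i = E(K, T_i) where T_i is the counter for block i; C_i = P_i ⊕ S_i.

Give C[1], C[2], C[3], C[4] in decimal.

C[1]: T = 1, S = E(K, T) = 3; 12 ⊕ 3 = 15.
C[2]: T = 2, S = E(K, T) = 6; 14 ⊕ 6 = 8.
C[3]: T = 3, S = E(K, T) = 5; 4 ⊕ 5 = 1.
C[4]: T = 4, S = E(K, T) = 8; 7 ⊕ 8 = 15.

C[1] = 15, C[2] = 8, C[3] = 1, C[4] = 15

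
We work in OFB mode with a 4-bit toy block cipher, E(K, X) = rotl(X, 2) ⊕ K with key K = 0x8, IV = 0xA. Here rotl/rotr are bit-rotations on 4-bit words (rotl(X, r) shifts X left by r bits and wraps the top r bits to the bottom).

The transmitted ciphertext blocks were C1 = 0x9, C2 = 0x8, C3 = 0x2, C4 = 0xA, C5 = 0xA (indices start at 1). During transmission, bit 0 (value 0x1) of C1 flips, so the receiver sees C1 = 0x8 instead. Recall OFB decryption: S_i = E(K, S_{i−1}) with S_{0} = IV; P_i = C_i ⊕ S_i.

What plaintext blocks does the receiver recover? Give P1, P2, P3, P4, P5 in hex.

Only C1 changed, to 0x8. In OFB, a change in C_i flips the same bit in P_i only; the keystream is unaffected. Decrypting the received ciphertext:
P1: S = E(K, 0xA) = 0x2; 0x8 ⊕ 0x2 = 0xA.
P2: S = E(K, 0x2) = 0x0; 0x8 ⊕ 0x0 = 0x8.
P3: S = E(K, 0x0) = 0x8; 0x2 ⊕ 0x8 = 0xA.
P4: S = E(K, 0x8) = 0xA; 0xA ⊕ 0xA = 0x0.
P5: S = E(K, 0xA) = 0x2; 0xA ⊕ 0x2 = 0x8.
Blocks that differ from the original plaintext: P1.

P1 = 0xA, P2 = 0x8, P3 = 0xA, P4 = 0x0, P5 = 0x8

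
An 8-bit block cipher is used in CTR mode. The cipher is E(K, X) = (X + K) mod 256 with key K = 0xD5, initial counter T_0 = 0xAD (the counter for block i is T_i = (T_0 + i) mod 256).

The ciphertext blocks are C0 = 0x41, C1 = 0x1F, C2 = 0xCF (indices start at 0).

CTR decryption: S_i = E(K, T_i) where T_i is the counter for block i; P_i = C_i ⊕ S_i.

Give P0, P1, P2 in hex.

P0: T = 0xAD, S = E(K, T) = 0x82; 0x41 ⊕ 0x82 = 0xC3.
P1: T = 0xAE, S = E(K, T) = 0x83; 0x1F ⊕ 0x83 = 0x9C.
P2: T = 0xAF, S = E(K, T) = 0x84; 0xCF ⊕ 0x84 = 0x4B.

P0 = 0xC3, P1 = 0x9C, P2 = 0x4B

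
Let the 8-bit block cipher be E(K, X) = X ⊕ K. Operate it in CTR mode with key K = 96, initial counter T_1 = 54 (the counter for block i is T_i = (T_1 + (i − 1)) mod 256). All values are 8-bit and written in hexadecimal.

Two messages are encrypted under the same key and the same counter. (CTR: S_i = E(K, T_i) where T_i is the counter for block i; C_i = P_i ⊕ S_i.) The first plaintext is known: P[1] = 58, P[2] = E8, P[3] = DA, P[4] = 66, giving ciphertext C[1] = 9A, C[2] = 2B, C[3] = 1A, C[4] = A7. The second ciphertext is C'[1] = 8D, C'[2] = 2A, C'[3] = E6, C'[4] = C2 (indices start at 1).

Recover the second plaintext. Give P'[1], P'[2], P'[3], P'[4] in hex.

In CTR with a reused counter, both messages share the same keystream S_i, so C_i ⊕ C'_i = P_i ⊕ P'_i and thus P'_i = P_i ⊕ C_i ⊕ C'_i.
P'[1]: 58 ⊕ 9A ⊕ 8D = 4F.
P'[2]: E8 ⊕ 2B ⊕ 2A = E9.
P'[3]: DA ⊕ 1A ⊕ E6 = 26.
P'[4]: 66 ⊕ A7 ⊕ C2 = 03.

P'[1] = 4F, P'[2] = E9, P'[3] = 26, P'[4] = 03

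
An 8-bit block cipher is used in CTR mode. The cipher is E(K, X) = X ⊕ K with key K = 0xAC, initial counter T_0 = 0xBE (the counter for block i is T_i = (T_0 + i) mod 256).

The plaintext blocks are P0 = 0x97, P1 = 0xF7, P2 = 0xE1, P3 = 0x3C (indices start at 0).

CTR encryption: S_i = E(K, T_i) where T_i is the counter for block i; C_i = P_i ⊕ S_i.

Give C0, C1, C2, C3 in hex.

C0: T = 0xBE, S = E(K, T) = 0x12; 0x97 ⊕ 0x12 = 0x85.
C1: T = 0xBF, S = E(K, T) = 0x13; 0xF7 ⊕ 0x13 = 0xE4.
C2: T = 0xC0, S = E(K, T) = 0x6C; 0xE1 ⊕ 0x6C = 0x8D.
C3: T = 0xC1, S = E(K, T) = 0x6D; 0x3C ⊕ 0x6D = 0x51.

C0 = 0x85, C1 = 0xE4, C2 = 0x8D, C3 = 0x51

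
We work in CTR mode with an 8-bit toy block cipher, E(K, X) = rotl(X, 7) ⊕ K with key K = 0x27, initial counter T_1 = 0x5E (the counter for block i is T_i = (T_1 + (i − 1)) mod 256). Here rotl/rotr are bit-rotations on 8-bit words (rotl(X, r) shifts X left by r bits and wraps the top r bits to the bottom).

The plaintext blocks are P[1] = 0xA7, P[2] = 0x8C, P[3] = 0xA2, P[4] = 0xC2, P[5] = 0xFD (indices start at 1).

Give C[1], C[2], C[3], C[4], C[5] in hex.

CTR encryption: S_i = E(K, T_i) where T_i is the counter for block i; C_i = P_i ⊕ S_i.
C[1]: T = 0x5E, S = E(K, T) = 0x08; 0xA7 ⊕ 0x08 = 0xAF.
C[2]: T = 0x5F, S = E(K, T) = 0x88; 0x8C ⊕ 0x88 = 0x04.
C[3]: T = 0x60, S = E(K, T) = 0x17; 0xA2 ⊕ 0x17 = 0xB5.
C[4]: T = 0x61, S = E(K, T) = 0x97; 0xC2 ⊕ 0x97 = 0x55.
C[5]: T = 0x62, S = E(K, T) = 0x16; 0xFD ⊕ 0x16 = 0xEB.

C[1] = 0xAF, C[2] = 0x04, C[3] = 0xB5, C[4] = 0x55, C[5] = 0xEB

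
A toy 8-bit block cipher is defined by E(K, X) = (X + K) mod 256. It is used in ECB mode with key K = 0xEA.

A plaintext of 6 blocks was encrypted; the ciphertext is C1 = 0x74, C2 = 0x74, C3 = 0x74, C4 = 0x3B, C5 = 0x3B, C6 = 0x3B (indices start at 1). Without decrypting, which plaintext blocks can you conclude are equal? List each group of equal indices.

P1 = P2 = P3; P4 = P5 = P6

ECB encrypts each block independently with the same key, so equal ciphertext blocks imply equal plaintext blocks.
C1 = C2 = C3 = 0x74, so P1 = P2 = P3.
C4 = C5 = C6 = 0x3B, so P4 = P5 = P6.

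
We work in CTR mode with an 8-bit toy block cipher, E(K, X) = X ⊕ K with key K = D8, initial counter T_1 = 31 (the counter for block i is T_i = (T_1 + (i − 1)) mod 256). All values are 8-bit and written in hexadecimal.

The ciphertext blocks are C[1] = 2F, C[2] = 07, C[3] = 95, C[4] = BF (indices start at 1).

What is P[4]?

CTR decryption: S_i = E(K, T_i) where T_i is the counter for block i; P_i = C_i ⊕ S_i.
P[4]: T = 34, S = E(K, T) = EC; BF ⊕ EC = 53.

P[4] = 53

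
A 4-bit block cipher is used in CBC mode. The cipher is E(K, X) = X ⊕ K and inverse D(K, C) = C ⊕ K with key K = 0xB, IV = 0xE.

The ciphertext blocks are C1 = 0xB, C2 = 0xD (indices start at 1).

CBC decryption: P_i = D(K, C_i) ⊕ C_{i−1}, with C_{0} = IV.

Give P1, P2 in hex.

P1 = 0xE, P2 = 0xD

P1: D(K, 0xB) = 0x0; 0x0 ⊕ 0xE = 0xE.
P2: D(K, 0xD) = 0x6; 0x6 ⊕ 0xB = 0xD.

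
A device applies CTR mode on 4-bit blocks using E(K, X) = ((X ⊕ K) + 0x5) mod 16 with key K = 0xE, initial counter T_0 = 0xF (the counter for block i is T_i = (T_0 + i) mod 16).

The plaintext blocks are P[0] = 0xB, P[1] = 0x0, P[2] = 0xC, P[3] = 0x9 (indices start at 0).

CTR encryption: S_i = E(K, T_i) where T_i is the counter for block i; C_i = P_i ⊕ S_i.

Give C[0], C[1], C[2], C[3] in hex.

C[0]: T = 0xF, S = E(K, T) = 0x6; 0xB ⊕ 0x6 = 0xD.
C[1]: T = 0x0, S = E(K, T) = 0x3; 0x0 ⊕ 0x3 = 0x3.
C[2]: T = 0x1, S = E(K, T) = 0x4; 0xC ⊕ 0x4 = 0x8.
C[3]: T = 0x2, S = E(K, T) = 0x1; 0x9 ⊕ 0x1 = 0x8.

C[0] = 0xD, C[1] = 0x3, C[2] = 0x8, C[3] = 0x8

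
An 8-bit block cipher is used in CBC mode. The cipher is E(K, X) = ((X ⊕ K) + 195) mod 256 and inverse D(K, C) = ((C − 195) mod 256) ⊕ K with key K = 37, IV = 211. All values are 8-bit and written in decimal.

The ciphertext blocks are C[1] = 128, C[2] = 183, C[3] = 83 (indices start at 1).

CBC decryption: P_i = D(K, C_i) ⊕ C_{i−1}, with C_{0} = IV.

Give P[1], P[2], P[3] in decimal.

P[1] = 75, P[2] = 81, P[3] = 2

P[1]: D(K, 128) = 152; 152 ⊕ 211 = 75.
P[2]: D(K, 183) = 209; 209 ⊕ 128 = 81.
P[3]: D(K, 83) = 181; 181 ⊕ 183 = 2.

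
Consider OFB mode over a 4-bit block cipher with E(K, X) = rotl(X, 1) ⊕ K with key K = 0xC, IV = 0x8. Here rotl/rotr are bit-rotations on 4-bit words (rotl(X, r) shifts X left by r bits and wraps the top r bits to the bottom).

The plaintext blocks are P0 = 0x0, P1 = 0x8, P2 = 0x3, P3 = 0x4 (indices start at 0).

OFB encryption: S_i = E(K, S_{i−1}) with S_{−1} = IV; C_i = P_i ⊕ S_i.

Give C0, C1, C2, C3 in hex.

C0: S = E(K, 0x8) = 0xD; 0x0 ⊕ 0xD = 0xD.
C1: S = E(K, 0xD) = 0x7; 0x8 ⊕ 0x7 = 0xF.
C2: S = E(K, 0x7) = 0x2; 0x3 ⊕ 0x2 = 0x1.
C3: S = E(K, 0x2) = 0x8; 0x4 ⊕ 0x8 = 0xC.

C0 = 0xD, C1 = 0xF, C2 = 0x1, C3 = 0xC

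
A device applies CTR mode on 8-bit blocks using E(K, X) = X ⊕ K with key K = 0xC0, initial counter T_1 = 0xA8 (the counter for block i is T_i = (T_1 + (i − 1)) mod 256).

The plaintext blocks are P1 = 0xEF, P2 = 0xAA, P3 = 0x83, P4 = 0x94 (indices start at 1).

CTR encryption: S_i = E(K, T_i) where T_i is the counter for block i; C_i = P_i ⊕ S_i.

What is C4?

C4 = 0xFF

C1: T = 0xA8, S = E(K, T) = 0x68; 0xEF ⊕ 0x68 = 0x87.
C2: T = 0xA9, S = E(K, T) = 0x69; 0xAA ⊕ 0x69 = 0xC3.
C3: T = 0xAA, S = E(K, T) = 0x6A; 0x83 ⊕ 0x6A = 0xE9.
C4: T = 0xAB, S = E(K, T) = 0x6B; 0x94 ⊕ 0x6B = 0xFF.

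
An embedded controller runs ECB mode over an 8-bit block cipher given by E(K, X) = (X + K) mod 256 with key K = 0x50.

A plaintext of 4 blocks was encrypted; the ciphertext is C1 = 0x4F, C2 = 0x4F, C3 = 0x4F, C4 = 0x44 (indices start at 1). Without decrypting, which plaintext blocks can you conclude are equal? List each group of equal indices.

ECB encrypts each block independently with the same key, so equal ciphertext blocks imply equal plaintext blocks.
C1 = C2 = C3 = 0x4F, so P1 = P2 = P3.

P1 = P2 = P3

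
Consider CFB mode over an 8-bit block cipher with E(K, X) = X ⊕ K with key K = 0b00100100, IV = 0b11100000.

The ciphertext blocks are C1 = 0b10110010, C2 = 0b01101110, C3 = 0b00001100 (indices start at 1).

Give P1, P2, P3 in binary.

CFB decryption: P_i = C_i ⊕ E(K, C_{i−1}), with C_{0} = IV.
P1: E(K, 0b11100000) = 0b11000100; 0b10110010 ⊕ 0b11000100 = 0b01110110.
P2: E(K, 0b10110010) = 0b10010110; 0b01101110 ⊕ 0b10010110 = 0b11111000.
P3: E(K, 0b01101110) = 0b01001010; 0b00001100 ⊕ 0b01001010 = 0b01000110.

P1 = 0b01110110, P2 = 0b11111000, P3 = 0b01000110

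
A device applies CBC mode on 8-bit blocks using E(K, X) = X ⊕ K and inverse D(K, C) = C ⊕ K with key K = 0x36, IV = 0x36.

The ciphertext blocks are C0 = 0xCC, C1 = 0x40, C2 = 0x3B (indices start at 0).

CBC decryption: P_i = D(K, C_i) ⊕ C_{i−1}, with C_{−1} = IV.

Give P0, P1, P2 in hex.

P0 = 0xCC, P1 = 0xBA, P2 = 0x4D

P0: D(K, 0xCC) = 0xFA; 0xFA ⊕ 0x36 = 0xCC.
P1: D(K, 0x40) = 0x76; 0x76 ⊕ 0xCC = 0xBA.
P2: D(K, 0x3B) = 0x0D; 0x0D ⊕ 0x40 = 0x4D.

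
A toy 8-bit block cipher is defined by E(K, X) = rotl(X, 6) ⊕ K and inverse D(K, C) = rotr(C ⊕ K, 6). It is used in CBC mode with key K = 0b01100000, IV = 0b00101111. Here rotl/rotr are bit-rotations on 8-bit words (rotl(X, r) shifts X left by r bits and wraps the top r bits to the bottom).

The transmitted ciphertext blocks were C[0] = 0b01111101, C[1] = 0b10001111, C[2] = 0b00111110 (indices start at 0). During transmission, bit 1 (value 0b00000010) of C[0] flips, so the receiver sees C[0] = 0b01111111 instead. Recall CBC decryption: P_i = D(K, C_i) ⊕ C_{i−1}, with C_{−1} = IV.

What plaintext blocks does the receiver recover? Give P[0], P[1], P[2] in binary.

Only C[0] changed, to 0b01111111. In CBC, a change in C_i garbles P_i and flips the same bit in P_{i+1}. Decrypting the received ciphertext:
P[0]: D(K, 0b01111111) = 0b01111100; 0b01111100 ⊕ 0b00101111 = 0b01010011.
P[1]: D(K, 0b10001111) = 0b10111111; 0b10111111 ⊕ 0b01111111 = 0b11000000.
P[2]: D(K, 0b00111110) = 0b01111001; 0b01111001 ⊕ 0b10001111 = 0b11110110.
Blocks that differ from the original plaintext: P[0], P[1].

P[0] = 0b01010011, P[1] = 0b11000000, P[2] = 0b11110110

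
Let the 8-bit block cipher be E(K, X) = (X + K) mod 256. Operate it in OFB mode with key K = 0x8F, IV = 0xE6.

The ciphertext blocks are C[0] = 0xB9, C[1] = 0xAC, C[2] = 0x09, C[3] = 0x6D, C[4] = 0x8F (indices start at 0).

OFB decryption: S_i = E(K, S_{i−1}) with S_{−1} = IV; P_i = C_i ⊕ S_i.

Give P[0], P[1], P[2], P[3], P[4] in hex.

P[0]: S = E(K, 0xE6) = 0x75; 0xB9 ⊕ 0x75 = 0xCC.
P[1]: S = E(K, 0x75) = 0x04; 0xAC ⊕ 0x04 = 0xA8.
P[2]: S = E(K, 0x04) = 0x93; 0x09 ⊕ 0x93 = 0x9A.
P[3]: S = E(K, 0x93) = 0x22; 0x6D ⊕ 0x22 = 0x4F.
P[4]: S = E(K, 0x22) = 0xB1; 0x8F ⊕ 0xB1 = 0x3E.

P[0] = 0xCC, P[1] = 0xA8, P[2] = 0x9A, P[3] = 0x4F, P[4] = 0x3E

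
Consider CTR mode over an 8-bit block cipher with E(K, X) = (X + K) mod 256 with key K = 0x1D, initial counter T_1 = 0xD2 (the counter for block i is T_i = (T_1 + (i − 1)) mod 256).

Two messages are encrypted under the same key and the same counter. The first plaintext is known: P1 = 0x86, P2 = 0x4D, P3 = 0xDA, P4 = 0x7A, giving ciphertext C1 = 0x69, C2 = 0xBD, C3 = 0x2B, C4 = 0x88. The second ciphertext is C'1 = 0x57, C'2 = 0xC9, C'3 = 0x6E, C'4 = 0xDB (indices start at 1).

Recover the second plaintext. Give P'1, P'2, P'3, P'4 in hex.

P'1 = 0xB8, P'2 = 0x39, P'3 = 0x9F, P'4 = 0x29

In CTR with a reused counter, both messages share the same keystream S_i, so C_i ⊕ C'_i = P_i ⊕ P'_i and thus P'_i = P_i ⊕ C_i ⊕ C'_i.
P'1: 0x86 ⊕ 0x69 ⊕ 0x57 = 0xB8.
P'2: 0x4D ⊕ 0xBD ⊕ 0xC9 = 0x39.
P'3: 0xDA ⊕ 0x2B ⊕ 0x6E = 0x9F.
P'4: 0x7A ⊕ 0x88 ⊕ 0xDB = 0x29.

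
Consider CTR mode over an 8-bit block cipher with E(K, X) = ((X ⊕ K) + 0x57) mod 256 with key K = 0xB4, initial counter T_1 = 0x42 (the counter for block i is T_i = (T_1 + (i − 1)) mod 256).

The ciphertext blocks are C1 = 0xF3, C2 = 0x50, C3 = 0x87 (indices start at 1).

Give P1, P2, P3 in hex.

CTR decryption: S_i = E(K, T_i) where T_i is the counter for block i; P_i = C_i ⊕ S_i.
P1: T = 0x42, S = E(K, T) = 0x4D; 0xF3 ⊕ 0x4D = 0xBE.
P2: T = 0x43, S = E(K, T) = 0x4E; 0x50 ⊕ 0x4E = 0x1E.
P3: T = 0x44, S = E(K, T) = 0x47; 0x87 ⊕ 0x47 = 0xC0.

P1 = 0xBE, P2 = 0x1E, P3 = 0xC0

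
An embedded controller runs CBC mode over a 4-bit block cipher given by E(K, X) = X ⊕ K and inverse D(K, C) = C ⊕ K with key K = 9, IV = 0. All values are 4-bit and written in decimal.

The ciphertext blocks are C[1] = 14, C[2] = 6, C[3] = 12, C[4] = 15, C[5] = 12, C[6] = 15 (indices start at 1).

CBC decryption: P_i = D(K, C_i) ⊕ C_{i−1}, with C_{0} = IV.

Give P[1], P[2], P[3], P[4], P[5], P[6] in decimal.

P[1]: D(K, 14) = 7; 7 ⊕ 0 = 7.
P[2]: D(K, 6) = 15; 15 ⊕ 14 = 1.
P[3]: D(K, 12) = 5; 5 ⊕ 6 = 3.
P[4]: D(K, 15) = 6; 6 ⊕ 12 = 10.
P[5]: D(K, 12) = 5; 5 ⊕ 15 = 10.
P[6]: D(K, 15) = 6; 6 ⊕ 12 = 10.

P[1] = 7, P[2] = 1, P[3] = 3, P[4] = 10, P[5] = 10, P[6] = 10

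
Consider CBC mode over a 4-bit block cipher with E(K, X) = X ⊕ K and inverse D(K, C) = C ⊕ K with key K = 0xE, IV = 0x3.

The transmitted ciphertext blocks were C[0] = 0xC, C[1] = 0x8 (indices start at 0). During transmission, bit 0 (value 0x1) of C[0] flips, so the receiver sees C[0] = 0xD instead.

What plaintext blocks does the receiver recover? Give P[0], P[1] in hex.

CBC decryption: P_i = D(K, C_i) ⊕ C_{i−1}, with C_{−1} = IV.
Only C[0] changed, to 0xD. In CBC, a change in C_i garbles P_i and flips the same bit in P_{i+1}. Decrypting the received ciphertext:
P[0]: D(K, 0xD) = 0x3; 0x3 ⊕ 0x3 = 0x0.
P[1]: D(K, 0x8) = 0x6; 0x6 ⊕ 0xD = 0xB.
Blocks that differ from the original plaintext: P[0], P[1].

P[0] = 0x0, P[1] = 0xB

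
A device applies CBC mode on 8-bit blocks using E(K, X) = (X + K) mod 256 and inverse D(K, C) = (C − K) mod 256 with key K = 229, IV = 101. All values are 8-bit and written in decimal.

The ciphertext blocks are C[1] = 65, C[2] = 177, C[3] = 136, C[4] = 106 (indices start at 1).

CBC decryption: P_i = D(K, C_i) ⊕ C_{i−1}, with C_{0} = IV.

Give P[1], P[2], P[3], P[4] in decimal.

P[1]: D(K, 65) = 92; 92 ⊕ 101 = 57.
P[2]: D(K, 177) = 204; 204 ⊕ 65 = 141.
P[3]: D(K, 136) = 163; 163 ⊕ 177 = 18.
P[4]: D(K, 106) = 133; 133 ⊕ 136 = 13.

P[1] = 57, P[2] = 141, P[3] = 18, P[4] = 13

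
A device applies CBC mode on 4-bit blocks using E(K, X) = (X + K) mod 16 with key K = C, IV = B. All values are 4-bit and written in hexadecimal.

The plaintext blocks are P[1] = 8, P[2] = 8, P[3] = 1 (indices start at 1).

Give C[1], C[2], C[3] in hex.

CBC encryption: C_i = E(K, P_i ⊕ C_{i−1}), with C_{0} = IV.
C[1]: P[1] ⊕ B = 3; E(K, 3) = F.
C[2]: P[2] ⊕ F = 7; E(K, 7) = 3.
C[3]: P[3] ⊕ 3 = 2; E(K, 2) = E.

C[1] = F, C[2] = 3, C[3] = E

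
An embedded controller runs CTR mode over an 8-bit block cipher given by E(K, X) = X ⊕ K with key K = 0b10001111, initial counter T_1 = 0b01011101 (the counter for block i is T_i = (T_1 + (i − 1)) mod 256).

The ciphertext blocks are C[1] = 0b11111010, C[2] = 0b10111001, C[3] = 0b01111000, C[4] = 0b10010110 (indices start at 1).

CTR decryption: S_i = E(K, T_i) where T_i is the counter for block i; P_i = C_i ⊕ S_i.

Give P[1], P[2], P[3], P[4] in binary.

P[1] = 0b00101000, P[2] = 0b01101000, P[3] = 0b10101000, P[4] = 0b01111001

P[1]: T = 0b01011101, S = E(K, T) = 0b11010010; 0b11111010 ⊕ 0b11010010 = 0b00101000.
P[2]: T = 0b01011110, S = E(K, T) = 0b11010001; 0b10111001 ⊕ 0b11010001 = 0b01101000.
P[3]: T = 0b01011111, S = E(K, T) = 0b11010000; 0b01111000 ⊕ 0b11010000 = 0b10101000.
P[4]: T = 0b01100000, S = E(K, T) = 0b11101111; 0b10010110 ⊕ 0b11101111 = 0b01111001.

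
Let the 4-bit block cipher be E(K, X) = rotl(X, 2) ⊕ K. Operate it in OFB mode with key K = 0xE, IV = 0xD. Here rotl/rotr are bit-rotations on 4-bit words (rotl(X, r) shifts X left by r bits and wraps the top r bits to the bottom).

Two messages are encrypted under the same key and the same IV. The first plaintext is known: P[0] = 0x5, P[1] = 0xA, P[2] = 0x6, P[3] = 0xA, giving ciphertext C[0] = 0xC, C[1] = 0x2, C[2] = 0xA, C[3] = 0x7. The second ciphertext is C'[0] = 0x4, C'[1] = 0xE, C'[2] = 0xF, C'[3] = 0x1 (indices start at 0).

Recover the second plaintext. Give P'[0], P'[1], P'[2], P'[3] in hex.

In OFB with a reused IV, both messages share the same keystream S_i, so C_i ⊕ C'_i = P_i ⊕ P'_i and thus P'_i = P_i ⊕ C_i ⊕ C'_i.
P'[0]: 0x5 ⊕ 0xC ⊕ 0x4 = 0xD.
P'[1]: 0xA ⊕ 0x2 ⊕ 0xE = 0x6.
P'[2]: 0x6 ⊕ 0xA ⊕ 0xF = 0x3.
P'[3]: 0xA ⊕ 0x7 ⊕ 0x1 = 0xC.

P'[0] = 0xD, P'[1] = 0x6, P'[2] = 0x3, P'[3] = 0xC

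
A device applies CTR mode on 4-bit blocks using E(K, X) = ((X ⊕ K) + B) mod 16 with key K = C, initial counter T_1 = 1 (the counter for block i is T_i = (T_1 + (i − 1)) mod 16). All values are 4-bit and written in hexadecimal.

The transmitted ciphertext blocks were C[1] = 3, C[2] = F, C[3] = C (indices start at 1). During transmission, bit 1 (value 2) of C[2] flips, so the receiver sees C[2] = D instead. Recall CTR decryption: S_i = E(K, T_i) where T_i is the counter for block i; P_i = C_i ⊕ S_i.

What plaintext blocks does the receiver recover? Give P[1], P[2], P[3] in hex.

P[1] = B, P[2] = 4, P[3] = 6

Only C[2] changed, to D. In CTR, a change in C_i flips the same bit in P_i only; the keystream is unaffected. Decrypting the received ciphertext:
P[1]: T = 1, S = E(K, T) = 8; 3 ⊕ 8 = B.
P[2]: T = 2, S = E(K, T) = 9; D ⊕ 9 = 4.
P[3]: T = 3, S = E(K, T) = A; C ⊕ A = 6.
Blocks that differ from the original plaintext: P[2].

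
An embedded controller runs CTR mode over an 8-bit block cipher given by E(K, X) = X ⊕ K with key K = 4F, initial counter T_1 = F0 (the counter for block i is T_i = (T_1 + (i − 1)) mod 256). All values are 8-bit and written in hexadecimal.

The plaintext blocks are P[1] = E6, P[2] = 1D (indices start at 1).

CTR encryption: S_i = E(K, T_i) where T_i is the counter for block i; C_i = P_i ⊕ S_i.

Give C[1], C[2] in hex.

C[1]: T = F0, S = E(K, T) = BF; E6 ⊕ BF = 59.
C[2]: T = F1, S = E(K, T) = BE; 1D ⊕ BE = A3.

C[1] = 59, C[2] = A3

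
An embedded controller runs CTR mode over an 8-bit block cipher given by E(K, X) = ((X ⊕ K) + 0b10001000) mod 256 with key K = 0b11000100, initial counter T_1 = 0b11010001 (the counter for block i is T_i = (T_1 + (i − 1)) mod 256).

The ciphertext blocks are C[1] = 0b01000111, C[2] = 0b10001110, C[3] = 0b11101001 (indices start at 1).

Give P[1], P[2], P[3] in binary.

P[1] = 0b11011010, P[2] = 0b00010000, P[3] = 0b01110110

CTR decryption: S_i = E(K, T_i) where T_i is the counter for block i; P_i = C_i ⊕ S_i.
P[1]: T = 0b11010001, S = E(K, T) = 0b10011101; 0b01000111 ⊕ 0b10011101 = 0b11011010.
P[2]: T = 0b11010010, S = E(K, T) = 0b10011110; 0b10001110 ⊕ 0b10011110 = 0b00010000.
P[3]: T = 0b11010011, S = E(K, T) = 0b10011111; 0b11101001 ⊕ 0b10011111 = 0b01110110.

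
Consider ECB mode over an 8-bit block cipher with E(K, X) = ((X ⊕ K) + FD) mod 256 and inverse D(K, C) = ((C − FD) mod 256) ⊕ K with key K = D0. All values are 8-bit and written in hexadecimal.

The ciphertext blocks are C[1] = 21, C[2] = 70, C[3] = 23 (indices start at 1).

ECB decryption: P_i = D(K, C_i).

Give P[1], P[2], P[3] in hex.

P[1] = F4, P[2] = A3, P[3] = F6

P[1]: D(K, 21) = F4.
P[2]: D(K, 70) = A3.
P[3]: D(K, 23) = F6.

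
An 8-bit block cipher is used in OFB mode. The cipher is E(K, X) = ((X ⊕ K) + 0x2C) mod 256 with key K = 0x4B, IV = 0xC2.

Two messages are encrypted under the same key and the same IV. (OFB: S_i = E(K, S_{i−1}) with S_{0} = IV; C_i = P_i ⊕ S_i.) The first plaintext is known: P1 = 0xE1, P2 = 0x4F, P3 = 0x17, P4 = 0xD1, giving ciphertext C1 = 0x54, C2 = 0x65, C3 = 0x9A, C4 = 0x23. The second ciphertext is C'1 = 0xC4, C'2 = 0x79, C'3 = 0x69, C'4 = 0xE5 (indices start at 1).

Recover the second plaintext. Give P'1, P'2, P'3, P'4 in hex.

In OFB with a reused IV, both messages share the same keystream S_i, so C_i ⊕ C'_i = P_i ⊕ P'_i and thus P'_i = P_i ⊕ C_i ⊕ C'_i.
P'1: 0xE1 ⊕ 0x54 ⊕ 0xC4 = 0x71.
P'2: 0x4F ⊕ 0x65 ⊕ 0x79 = 0x53.
P'3: 0x17 ⊕ 0x9A ⊕ 0x69 = 0xE4.
P'4: 0xD1 ⊕ 0x23 ⊕ 0xE5 = 0x17.

P'1 = 0x71, P'2 = 0x53, P'3 = 0xE4, P'4 = 0x17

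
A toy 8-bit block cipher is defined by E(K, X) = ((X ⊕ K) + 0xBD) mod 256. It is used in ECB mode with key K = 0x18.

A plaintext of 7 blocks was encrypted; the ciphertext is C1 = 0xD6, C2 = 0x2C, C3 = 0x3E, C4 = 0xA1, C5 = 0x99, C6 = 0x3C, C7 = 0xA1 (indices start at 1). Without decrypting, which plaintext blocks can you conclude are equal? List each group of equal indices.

ECB encrypts each block independently with the same key, so equal ciphertext blocks imply equal plaintext blocks.
C4 = C7 = 0xA1, so P4 = P7.

P4 = P7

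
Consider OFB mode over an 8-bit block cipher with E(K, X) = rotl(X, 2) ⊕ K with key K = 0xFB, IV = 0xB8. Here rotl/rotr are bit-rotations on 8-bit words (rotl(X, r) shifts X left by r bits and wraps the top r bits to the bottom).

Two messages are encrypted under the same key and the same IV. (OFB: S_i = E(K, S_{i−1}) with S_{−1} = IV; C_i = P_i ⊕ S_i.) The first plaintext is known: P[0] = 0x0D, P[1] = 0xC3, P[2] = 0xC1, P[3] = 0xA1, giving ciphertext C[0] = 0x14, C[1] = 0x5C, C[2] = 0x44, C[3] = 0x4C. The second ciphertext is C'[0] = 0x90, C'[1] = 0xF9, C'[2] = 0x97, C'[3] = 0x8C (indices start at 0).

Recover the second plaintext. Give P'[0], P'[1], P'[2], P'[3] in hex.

In OFB with a reused IV, both messages share the same keystream S_i, so C_i ⊕ C'_i = P_i ⊕ P'_i and thus P'_i = P_i ⊕ C_i ⊕ C'_i.
P'[0]: 0x0D ⊕ 0x14 ⊕ 0x90 = 0x89.
P'[1]: 0xC3 ⊕ 0x5C ⊕ 0xF9 = 0x66.
P'[2]: 0xC1 ⊕ 0x44 ⊕ 0x97 = 0x12.
P'[3]: 0xA1 ⊕ 0x4C ⊕ 0x8C = 0x61.

P'[0] = 0x89, P'[1] = 0x66, P'[2] = 0x12, P'[3] = 0x61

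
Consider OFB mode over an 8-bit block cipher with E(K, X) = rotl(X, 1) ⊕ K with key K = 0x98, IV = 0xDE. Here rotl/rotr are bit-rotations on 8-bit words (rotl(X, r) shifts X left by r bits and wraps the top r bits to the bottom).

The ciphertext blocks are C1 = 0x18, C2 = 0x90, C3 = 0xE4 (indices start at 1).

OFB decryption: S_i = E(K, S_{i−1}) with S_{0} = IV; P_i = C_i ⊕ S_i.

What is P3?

P3 = 0xD9

P1: S = E(K, 0xDE) = 0x25; 0x18 ⊕ 0x25 = 0x3D.
P2: S = E(K, 0x25) = 0xD2; 0x90 ⊕ 0xD2 = 0x42.
P3: S = E(K, 0xD2) = 0x3D; 0xE4 ⊕ 0x3D = 0xD9.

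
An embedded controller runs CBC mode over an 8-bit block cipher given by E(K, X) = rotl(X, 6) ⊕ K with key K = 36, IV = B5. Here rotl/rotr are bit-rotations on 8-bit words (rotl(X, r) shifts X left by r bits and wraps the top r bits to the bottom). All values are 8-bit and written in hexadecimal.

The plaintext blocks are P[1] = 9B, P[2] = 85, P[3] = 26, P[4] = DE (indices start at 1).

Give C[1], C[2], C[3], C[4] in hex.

CBC encryption: C_i = E(K, P_i ⊕ C_{i−1}), with C_{0} = IV.
C[1]: P[1] ⊕ B5 = 2E; E(K, 2E) = BD.
C[2]: P[2] ⊕ BD = 38; E(K, 38) = 38.
C[3]: P[3] ⊕ 38 = 1E; E(K, 1E) = B1.
C[4]: P[4] ⊕ B1 = 6F; E(K, 6F) = ED.

C[1] = BD, C[2] = 38, C[3] = B1, C[4] = ED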